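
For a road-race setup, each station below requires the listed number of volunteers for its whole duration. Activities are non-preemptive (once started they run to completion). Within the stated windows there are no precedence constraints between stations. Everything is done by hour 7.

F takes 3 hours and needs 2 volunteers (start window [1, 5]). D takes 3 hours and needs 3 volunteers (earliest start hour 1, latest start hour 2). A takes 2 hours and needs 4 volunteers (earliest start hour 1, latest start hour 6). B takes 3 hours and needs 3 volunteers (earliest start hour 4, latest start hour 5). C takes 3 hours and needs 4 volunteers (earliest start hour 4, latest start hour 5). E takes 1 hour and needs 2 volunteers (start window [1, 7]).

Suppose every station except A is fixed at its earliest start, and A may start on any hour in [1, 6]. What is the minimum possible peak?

A@1: h1:11  h2:9  h3:5  h4:7  h5:7  h6:7  h7:0 → peak 11
A@2: h1:7  h2:9  h3:9  h4:7  h5:7  h6:7  h7:0 → peak 9
A@3: h1:7  h2:5  h3:9  h4:11  h5:7  h6:7  h7:0 → peak 11
A@4: h1:7  h2:5  h3:5  h4:11  h5:11  h6:7  h7:0 → peak 11
A@5: h1:7  h2:5  h3:5  h4:7  h5:11  h6:11  h7:0 → peak 11
A@6: h1:7  h2:5  h3:5  h4:7  h5:7  h6:11  h7:4 → peak 11
Best is A@2, peak 9.

9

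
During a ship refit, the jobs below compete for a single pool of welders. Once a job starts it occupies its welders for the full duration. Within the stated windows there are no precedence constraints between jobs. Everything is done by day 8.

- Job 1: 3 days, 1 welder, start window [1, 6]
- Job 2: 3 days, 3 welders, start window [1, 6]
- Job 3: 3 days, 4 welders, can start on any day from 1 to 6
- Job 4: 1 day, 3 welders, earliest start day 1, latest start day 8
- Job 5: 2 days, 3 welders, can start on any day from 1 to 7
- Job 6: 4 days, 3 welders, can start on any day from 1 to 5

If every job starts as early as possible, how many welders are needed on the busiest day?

17

Early-start schedule: Job 1@1, Job 2@1, Job 3@1, Job 4@1, Job 5@1, Job 6@1.
Load per day: day 1: 17, day 2: 14, day 3: 11, day 4: 3, day 5: 0, day 6: 0, day 7: 0, day 8: 0.
Peak is 17.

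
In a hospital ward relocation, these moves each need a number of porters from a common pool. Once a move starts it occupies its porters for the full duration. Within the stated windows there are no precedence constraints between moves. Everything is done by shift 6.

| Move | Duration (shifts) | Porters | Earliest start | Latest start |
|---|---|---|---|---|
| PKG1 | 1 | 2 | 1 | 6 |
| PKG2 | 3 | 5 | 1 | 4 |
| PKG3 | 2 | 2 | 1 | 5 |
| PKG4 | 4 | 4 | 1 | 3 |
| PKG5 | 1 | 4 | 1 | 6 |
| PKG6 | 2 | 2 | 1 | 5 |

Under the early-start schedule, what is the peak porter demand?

Early-start schedule: PKG1@1, PKG2@1, PKG3@1, PKG4@1, PKG5@1, PKG6@1.
Load per shift: shift 1: 19, shift 2: 13, shift 3: 9, shift 4: 4, shift 5: 0, shift 6: 0.
Peak is 19.

19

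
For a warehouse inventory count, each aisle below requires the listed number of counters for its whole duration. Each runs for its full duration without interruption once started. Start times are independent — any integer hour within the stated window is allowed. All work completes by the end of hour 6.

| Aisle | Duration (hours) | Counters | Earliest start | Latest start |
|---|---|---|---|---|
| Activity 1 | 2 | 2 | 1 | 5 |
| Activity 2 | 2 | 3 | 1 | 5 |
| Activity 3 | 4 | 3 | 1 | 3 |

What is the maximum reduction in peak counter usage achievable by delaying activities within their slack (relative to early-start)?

Early-start peak: h1:8  h2:8  h3:3  h4:3  h5:0  h6:0 ⇒ 8.
Leveled (Activity 1@1, Activity 2@1, Activity 3@3): h1:5  h2:5  h3:3  h4:3  h5:3  h6:3 ⇒ 5.
Reduction 8 − 5 = 3.

3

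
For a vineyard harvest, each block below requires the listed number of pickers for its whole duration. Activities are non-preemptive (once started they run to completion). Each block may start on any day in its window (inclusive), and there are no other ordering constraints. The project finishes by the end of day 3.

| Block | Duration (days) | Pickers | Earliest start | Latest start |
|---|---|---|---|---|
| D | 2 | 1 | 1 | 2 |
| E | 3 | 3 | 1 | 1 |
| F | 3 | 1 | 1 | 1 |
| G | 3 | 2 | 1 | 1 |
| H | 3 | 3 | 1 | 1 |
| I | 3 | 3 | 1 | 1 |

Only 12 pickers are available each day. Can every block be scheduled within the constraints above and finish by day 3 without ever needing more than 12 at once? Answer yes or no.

Total picker-days = 38; over 3 days the average is 38/3 > 12, so some day must exceed 12.

no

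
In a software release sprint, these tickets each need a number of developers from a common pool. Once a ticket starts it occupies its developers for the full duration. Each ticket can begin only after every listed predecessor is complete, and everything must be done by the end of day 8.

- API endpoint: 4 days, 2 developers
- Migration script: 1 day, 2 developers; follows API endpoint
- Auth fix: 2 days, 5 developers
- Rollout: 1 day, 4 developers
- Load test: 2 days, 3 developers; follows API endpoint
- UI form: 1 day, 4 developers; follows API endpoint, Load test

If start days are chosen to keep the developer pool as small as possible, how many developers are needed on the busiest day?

Early-start (API endpoint@1, Migration script@5, Auth fix@1, Rollout@1, Load test@5, UI form@7) gives peak 11: d1:11  d2:7  d3:2  d4:2  d5:5  d6:3  d7:4  d8:0.
Shift Rollout→3.
Schedule API endpoint@1, Migration script@5, Auth fix@1, Rollout@3, Load test@5, UI form@7: d1:7  d2:7  d3:6  d4:2  d5:5  d6:3  d7:4  d8:0 — peak 7.

7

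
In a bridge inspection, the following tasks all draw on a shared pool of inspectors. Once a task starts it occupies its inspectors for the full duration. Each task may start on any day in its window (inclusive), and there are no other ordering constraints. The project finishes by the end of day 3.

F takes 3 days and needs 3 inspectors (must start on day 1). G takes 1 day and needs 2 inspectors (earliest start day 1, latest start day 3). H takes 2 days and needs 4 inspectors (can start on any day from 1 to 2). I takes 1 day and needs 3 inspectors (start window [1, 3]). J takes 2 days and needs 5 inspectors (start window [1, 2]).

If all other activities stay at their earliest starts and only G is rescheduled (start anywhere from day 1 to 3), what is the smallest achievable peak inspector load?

15

G@1: d1:17  d2:12  d3:3 → peak 17
G@2: d1:15  d2:14  d3:3 → peak 15
G@3: d1:15  d2:12  d3:5 → peak 15
Best is G@2, peak 15.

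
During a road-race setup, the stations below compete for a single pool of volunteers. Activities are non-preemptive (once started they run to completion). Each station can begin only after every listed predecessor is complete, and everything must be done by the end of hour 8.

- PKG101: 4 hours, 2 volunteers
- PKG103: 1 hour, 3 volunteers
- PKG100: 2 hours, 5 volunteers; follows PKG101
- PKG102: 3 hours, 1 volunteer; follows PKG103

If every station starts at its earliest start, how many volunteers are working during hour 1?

5

At early start, hour 1 has: PKG101, PKG103.
Demand: 2 + 3 = 5.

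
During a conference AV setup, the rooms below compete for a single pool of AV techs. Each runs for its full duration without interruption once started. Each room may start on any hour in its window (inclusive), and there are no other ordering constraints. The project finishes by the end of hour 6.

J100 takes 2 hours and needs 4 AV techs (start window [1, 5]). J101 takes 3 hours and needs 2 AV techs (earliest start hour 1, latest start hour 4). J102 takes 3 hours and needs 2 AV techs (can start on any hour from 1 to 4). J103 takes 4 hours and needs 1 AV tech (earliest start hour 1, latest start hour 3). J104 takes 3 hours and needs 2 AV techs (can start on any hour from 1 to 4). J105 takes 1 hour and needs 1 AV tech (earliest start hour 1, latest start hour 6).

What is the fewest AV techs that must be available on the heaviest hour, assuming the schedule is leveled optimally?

Early-start (J100@1, J101@1, J102@1, J103@1, J104@1, J105@1) gives peak 12: h1:12  h2:11  h3:7  h4:1  h5:0  h6:0.
Shift J102→3, J103→3, J104→4, J105→3.
Schedule J100@1, J101@1, J102@3, J103@3, J104@4, J105@3: h1:6  h2:6  h3:6  h4:5  h5:5  h6:3 — peak 6.
Total AV tech-hours = 31 over 6 hours ⇒ peak ≥ ⌈31/6⌉ = 6, so 6 is optimal.

6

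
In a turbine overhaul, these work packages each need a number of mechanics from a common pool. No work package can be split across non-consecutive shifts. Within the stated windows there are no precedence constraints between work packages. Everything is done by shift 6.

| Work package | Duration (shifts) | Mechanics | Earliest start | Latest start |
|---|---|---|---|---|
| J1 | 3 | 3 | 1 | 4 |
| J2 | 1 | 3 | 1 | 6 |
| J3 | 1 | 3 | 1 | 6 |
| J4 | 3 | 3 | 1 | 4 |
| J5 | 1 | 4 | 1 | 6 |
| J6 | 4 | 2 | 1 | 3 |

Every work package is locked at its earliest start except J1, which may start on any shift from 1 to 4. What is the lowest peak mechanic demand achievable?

J1@1: s1:18  s2:8  s3:8  s4:2  s5:0  s6:0 → peak 18
J1@2: s1:15  s2:8  s3:8  s4:5  s5:0  s6:0 → peak 15
J1@3: s1:15  s2:5  s3:8  s4:5  s5:3  s6:0 → peak 15
J1@4: s1:15  s2:5  s3:5  s4:5  s5:3  s6:3 → peak 15
Best is J1@2, peak 15.

15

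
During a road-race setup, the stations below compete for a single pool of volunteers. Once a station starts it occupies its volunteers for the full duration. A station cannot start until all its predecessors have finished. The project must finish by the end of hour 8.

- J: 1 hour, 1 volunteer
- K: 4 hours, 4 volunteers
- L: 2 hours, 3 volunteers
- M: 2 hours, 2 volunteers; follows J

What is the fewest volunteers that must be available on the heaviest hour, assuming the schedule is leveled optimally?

4

Early-start (J@1, K@1, L@1, M@2) gives peak 9: h1:8  h2:9  h3:6  h4:4  h5:0  h6:0  h7:0  h8:0.
Shift K→3, M→7.
Schedule J@1, K@3, L@1, M@7: h1:4  h2:3  h3:4  h4:4  h5:4  h6:4  h7:2  h8:2 — peak 4.
Total volunteer-hours = 27 over 8 hours ⇒ peak ≥ ⌈27/8⌉ = 4, so 4 is optimal.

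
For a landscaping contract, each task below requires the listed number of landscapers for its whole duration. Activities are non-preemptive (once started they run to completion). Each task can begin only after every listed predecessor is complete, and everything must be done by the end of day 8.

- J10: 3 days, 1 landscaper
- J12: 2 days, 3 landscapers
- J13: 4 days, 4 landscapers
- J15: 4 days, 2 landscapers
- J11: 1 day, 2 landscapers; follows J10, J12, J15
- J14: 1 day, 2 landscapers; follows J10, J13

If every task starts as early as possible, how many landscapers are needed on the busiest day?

Early-start schedule: J10@1, J12@1, J13@1, J15@1, J11@5, J14@5.
Load per day: day 1: 10, day 2: 10, day 3: 7, day 4: 6, day 5: 4, day 6: 0, day 7: 0, day 8: 0.
Peak is 10.

10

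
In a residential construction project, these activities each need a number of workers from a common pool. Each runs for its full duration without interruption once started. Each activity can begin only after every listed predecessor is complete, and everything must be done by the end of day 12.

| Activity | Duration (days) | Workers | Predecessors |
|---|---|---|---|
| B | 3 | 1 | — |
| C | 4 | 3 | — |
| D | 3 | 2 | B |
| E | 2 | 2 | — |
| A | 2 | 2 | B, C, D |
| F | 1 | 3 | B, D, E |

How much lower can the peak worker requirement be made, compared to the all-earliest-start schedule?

2

Early-start peak: d1:6  d2:6  d3:4  d4:5  d5:2  d6:2  d7:5  d8:2  d9:0  d10:0  d11:0  d12:0 ⇒ 6.
Leveled (B@1, C@1, D@5, E@5, A@8, F@10): d1:4  d2:4  d3:4  d4:3  d5:4  d6:4  d7:2  d8:2  d9:2  d10:3  d11:0  d12:0 ⇒ 4.
Reduction 6 − 4 = 2.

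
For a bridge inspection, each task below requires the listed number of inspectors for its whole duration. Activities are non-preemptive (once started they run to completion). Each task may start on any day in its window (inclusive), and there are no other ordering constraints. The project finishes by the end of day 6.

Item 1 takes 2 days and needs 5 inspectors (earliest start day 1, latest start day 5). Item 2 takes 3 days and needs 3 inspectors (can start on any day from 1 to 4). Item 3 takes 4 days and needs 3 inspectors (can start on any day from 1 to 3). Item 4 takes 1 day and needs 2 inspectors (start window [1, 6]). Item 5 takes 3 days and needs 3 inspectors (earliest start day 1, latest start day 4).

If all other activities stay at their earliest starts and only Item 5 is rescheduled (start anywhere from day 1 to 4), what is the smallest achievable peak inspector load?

Item 5@1: d1:16  d2:14  d3:9  d4:3  d5:0  d6:0 → peak 16
Item 5@2: d1:13  d2:14  d3:9  d4:6  d5:0  d6:0 → peak 14
Item 5@3: d1:13  d2:11  d3:9  d4:6  d5:3  d6:0 → peak 13
Item 5@4: d1:13  d2:11  d3:6  d4:6  d5:3  d6:3 → peak 13
Best is Item 5@3, peak 13.

13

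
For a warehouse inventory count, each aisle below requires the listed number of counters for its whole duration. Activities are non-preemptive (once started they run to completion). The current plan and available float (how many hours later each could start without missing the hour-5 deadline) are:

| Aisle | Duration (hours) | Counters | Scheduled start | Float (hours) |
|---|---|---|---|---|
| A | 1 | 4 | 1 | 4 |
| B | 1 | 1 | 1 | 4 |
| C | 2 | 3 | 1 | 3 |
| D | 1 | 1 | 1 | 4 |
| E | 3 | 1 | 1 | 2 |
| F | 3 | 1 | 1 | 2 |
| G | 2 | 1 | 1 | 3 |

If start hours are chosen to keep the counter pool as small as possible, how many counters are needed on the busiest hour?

5

Early-start (A@1, B@1, C@1, D@1, E@1, F@1, G@1) gives peak 12: h1:12  h2:6  h3:2  h4:0  h5:0.
Shift C→2, D→2, E→2, F→3, G→4.
Schedule A@1, B@1, C@2, D@2, E@2, F@3, G@4: h1:5  h2:5  h3:5  h4:3  h5:2 — peak 5.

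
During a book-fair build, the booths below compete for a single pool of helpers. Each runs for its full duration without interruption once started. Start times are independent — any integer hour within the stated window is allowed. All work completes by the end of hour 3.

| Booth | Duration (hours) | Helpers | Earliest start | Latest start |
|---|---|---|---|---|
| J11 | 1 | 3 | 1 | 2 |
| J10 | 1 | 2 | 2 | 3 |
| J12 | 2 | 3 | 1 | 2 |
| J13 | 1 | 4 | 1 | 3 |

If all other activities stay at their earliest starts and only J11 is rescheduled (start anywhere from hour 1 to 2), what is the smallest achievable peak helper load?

J11@1: h1:10  h2:5  h3:0 → peak 10
J11@2: h1:7  h2:8  h3:0 → peak 8
Best is J11@2, peak 8.

8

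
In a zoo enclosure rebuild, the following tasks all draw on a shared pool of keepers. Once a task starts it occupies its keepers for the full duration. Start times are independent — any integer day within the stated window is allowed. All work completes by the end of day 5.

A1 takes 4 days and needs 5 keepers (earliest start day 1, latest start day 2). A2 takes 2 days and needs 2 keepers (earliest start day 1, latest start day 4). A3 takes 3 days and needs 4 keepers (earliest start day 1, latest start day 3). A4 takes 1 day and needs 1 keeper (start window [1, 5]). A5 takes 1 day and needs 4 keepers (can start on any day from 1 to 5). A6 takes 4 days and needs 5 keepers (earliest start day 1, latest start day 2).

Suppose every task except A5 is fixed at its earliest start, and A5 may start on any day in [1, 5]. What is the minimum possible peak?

17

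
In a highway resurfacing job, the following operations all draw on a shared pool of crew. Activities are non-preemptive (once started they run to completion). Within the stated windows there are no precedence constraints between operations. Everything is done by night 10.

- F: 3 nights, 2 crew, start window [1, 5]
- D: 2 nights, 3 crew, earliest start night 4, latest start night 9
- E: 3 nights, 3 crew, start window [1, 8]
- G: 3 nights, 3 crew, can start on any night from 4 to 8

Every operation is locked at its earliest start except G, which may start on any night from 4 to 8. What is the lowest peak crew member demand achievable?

5

G@4: n1:5  n2:5  n3:5  n4:6  n5:6  n6:3  n7:0  n8:0  n9:0  n10:0 → peak 6
G@5: n1:5  n2:5  n3:5  n4:3  n5:6  n6:3  n7:3  n8:0  n9:0  n10:0 → peak 6
G@6: n1:5  n2:5  n3:5  n4:3  n5:3  n6:3  n7:3  n8:3  n9:0  n10:0 → peak 5
G@7: n1:5  n2:5  n3:5  n4:3  n5:3  n6:0  n7:3  n8:3  n9:3  n10:0 → peak 5
G@8: n1:5  n2:5  n3:5  n4:3  n5:3  n6:0  n7:0  n8:3  n9:3  n10:3 → peak 5
Best is G@6, peak 5.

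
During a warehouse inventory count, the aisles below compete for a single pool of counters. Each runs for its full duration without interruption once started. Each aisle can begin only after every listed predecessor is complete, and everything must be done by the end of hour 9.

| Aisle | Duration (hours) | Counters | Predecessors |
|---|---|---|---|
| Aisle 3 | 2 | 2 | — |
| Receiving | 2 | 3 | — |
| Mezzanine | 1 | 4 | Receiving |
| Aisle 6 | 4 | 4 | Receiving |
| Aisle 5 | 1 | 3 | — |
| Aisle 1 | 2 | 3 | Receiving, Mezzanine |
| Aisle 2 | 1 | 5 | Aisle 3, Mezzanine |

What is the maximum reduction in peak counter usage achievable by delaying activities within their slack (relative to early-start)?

Early-start peak: h1:8  h2:5  h3:8  h4:12  h5:7  h6:4  h7:0  h8:0  h9:0 ⇒ 12.
Leveled (Aisle 3@1, Receiving@1, Mezzanine@3, Aisle 6@4, Aisle 5@3, Aisle 1@4, Aisle 2@8): h1:5  h2:5  h3:7  h4:7  h5:7  h6:4  h7:4  h8:5  h9:0 ⇒ 7.
Reduction 12 − 7 = 5.

5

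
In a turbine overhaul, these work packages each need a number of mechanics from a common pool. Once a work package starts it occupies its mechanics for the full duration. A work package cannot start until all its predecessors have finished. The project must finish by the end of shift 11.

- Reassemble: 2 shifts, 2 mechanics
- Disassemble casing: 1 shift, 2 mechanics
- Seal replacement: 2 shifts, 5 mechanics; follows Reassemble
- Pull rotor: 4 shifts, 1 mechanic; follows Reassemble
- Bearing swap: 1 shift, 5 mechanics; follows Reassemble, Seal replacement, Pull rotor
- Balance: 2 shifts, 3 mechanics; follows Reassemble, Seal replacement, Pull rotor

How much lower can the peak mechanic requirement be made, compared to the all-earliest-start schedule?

Early-start peak: s1:4  s2:2  s3:6  s4:6  s5:1  s6:1  s7:8  s8:3  s9:0  s10:0  s11:0 ⇒ 8.
Leveled (Reassemble@1, Disassemble casing@1, Seal replacement@3, Pull rotor@5, Bearing swap@9, Balance@10): s1:4  s2:2  s3:5  s4:5  s5:1  s6:1  s7:1  s8:1  s9:5  s10:3  s11:3 ⇒ 5.
Reduction 8 − 5 = 3.

3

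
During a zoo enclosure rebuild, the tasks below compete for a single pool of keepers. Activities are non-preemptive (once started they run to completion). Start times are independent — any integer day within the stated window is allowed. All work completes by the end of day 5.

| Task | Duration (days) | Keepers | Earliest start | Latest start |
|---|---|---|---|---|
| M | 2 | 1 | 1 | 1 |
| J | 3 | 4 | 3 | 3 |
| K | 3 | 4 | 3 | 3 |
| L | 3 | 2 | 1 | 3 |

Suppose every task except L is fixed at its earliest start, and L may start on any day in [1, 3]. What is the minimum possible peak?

L@1: d1:3  d2:3  d3:10  d4:8  d5:8 → peak 10
L@2: d1:1  d2:3  d3:10  d4:10  d5:8 → peak 10
L@3: d1:1  d2:1  d3:10  d4:10  d5:10 → peak 10
Best is L@1, peak 10.

10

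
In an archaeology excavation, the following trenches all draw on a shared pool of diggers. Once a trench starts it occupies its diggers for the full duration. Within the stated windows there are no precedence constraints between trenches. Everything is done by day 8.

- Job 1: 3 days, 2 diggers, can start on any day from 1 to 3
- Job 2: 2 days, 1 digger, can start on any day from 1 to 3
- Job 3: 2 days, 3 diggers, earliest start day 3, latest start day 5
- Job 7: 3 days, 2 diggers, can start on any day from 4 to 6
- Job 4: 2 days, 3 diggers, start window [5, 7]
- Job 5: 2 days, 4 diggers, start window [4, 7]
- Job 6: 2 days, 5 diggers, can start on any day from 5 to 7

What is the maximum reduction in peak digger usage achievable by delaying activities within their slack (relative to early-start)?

7

Early-start peak: d1:3  d2:3  d3:5  d4:9  d5:14  d6:10  d7:0  d8:0 ⇒ 14.
Leveled (Job 1@1, Job 2@1, Job 3@3, Job 7@4, Job 4@7, Job 5@7, Job 6@5): d1:3  d2:3  d3:5  d4:5  d5:7  d6:7  d7:7  d8:7 ⇒ 7.
Reduction 14 − 7 = 7.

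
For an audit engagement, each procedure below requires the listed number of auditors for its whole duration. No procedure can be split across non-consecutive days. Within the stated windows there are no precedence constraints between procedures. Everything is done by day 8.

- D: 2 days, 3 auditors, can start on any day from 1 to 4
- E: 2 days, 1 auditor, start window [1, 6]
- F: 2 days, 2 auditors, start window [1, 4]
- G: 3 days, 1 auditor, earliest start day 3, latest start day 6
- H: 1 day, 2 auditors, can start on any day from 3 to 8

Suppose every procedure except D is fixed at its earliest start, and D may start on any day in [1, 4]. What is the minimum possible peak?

4

D@1: d1:6  d2:6  d3:3  d4:1  d5:1  d6:0  d7:0  d8:0 → peak 6
D@2: d1:3  d2:6  d3:6  d4:1  d5:1  d6:0  d7:0  d8:0 → peak 6
D@3: d1:3  d2:3  d3:6  d4:4  d5:1  d6:0  d7:0  d8:0 → peak 6
D@4: d1:3  d2:3  d3:3  d4:4  d5:4  d6:0  d7:0  d8:0 → peak 4
Best is D@4, peak 4.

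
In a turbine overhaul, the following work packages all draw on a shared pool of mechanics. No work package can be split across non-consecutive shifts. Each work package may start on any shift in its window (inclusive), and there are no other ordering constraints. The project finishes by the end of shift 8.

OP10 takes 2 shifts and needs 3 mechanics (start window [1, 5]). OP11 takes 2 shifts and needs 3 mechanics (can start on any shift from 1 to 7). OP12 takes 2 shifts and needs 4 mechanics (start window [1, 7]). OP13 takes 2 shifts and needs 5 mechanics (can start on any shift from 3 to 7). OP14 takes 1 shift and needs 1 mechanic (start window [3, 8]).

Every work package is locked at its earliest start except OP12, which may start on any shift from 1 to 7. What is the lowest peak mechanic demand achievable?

OP12@1: s1:10  s2:10  s3:6  s4:5  s5:0  s6:0  s7:0  s8:0 → peak 10
OP12@2: s1:6  s2:10  s3:10  s4:5  s5:0  s6:0  s7:0  s8:0 → peak 10
OP12@3: s1:6  s2:6  s3:10  s4:9  s5:0  s6:0  s7:0  s8:0 → peak 10
OP12@4: s1:6  s2:6  s3:6  s4:9  s5:4  s6:0  s7:0  s8:0 → peak 9
OP12@5: s1:6  s2:6  s3:6  s4:5  s5:4  s6:4  s7:0  s8:0 → peak 6
OP12@6: s1:6  s2:6  s3:6  s4:5  s5:0  s6:4  s7:4  s8:0 → peak 6
OP12@7: s1:6  s2:6  s3:6  s4:5  s5:0  s6:0  s7:4  s8:4 → peak 6
Best is OP12@5, peak 6.

6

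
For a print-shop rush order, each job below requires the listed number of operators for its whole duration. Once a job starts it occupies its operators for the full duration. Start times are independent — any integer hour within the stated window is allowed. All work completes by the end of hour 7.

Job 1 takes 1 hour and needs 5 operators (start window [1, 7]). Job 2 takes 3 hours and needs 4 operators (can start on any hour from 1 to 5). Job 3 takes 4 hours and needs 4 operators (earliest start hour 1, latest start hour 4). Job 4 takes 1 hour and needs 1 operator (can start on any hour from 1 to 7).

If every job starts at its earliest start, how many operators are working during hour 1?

At early start, hour 1 has: Job 1, Job 2, Job 3, Job 4.
Demand: 5 + 4 + 4 + 1 = 14.

14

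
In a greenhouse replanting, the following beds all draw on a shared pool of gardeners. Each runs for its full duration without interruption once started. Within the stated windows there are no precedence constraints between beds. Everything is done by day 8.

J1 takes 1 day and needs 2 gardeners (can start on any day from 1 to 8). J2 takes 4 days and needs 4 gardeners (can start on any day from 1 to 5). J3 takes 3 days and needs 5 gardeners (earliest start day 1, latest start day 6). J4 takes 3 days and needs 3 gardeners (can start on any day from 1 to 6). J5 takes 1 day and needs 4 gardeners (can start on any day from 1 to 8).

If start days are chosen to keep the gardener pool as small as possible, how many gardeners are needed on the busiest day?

Early-start (J1@1, J2@1, J3@1, J4@1, J5@1) gives peak 18: d1:18  d2:12  d3:12  d4:4  d5:0  d6:0  d7:0  d8:0.
Shift J3→5, J4→2, J5→8.
Schedule J1@1, J2@1, J3@5, J4@2, J5@8: d1:6  d2:7  d3:7  d4:7  d5:5  d6:5  d7:5  d8:4 — peak 7.

7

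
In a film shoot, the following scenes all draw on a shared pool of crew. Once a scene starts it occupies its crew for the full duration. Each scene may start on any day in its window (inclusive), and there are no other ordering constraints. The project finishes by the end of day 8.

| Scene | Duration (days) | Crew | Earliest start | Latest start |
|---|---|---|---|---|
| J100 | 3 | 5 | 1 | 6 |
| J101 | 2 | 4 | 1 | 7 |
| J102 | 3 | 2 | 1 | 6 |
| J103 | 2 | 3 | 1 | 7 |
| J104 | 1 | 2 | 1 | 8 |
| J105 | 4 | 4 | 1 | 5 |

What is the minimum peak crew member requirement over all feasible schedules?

Early-start (J100@1, J101@1, J102@1, J103@1, J104@1, J105@1) gives peak 20: d1:20  d2:18  d3:11  d4:4  d5:0  d6:0  d7:0  d8:0.
Shift J101→4, J103→6, J104→4, J105→5.
Schedule J100@1, J101@4, J102@1, J103@6, J104@4, J105@5: d1:7  d2:7  d3:7  d4:6  d5:8  d6:7  d7:7  d8:4 — peak 8.

8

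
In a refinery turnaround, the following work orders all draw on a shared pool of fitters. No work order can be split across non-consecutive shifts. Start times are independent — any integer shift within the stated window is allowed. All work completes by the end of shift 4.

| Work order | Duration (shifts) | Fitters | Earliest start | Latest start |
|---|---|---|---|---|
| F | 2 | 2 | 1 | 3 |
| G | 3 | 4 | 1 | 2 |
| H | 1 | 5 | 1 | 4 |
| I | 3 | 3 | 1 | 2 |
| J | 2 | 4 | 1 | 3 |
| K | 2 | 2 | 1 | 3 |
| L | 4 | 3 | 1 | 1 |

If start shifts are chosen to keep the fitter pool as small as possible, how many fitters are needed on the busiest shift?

Early-start (F@1, G@1, H@1, I@1, J@1, K@1, L@1) gives peak 23: s1:23  s2:18  s3:10  s4:3.
Shift H→4, J→3.
Schedule F@1, G@1, H@4, I@1, J@3, K@1, L@1: s1:14  s2:14  s3:14  s4:12 — peak 14.
Total fitter-shifts = 54 over 4 shifts ⇒ peak ≥ ⌈54/4⌉ = 14, so 14 is optimal.

14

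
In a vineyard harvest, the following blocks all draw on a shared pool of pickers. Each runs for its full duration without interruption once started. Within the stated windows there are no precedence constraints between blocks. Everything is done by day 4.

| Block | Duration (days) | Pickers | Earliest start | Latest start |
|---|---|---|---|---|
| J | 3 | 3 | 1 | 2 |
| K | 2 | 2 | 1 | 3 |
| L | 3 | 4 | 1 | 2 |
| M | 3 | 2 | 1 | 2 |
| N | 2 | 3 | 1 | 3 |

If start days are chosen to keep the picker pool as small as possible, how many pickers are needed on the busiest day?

12

Early-start (J@1, K@1, L@1, M@1, N@1) gives peak 14: d1:14  d2:14  d3:9  d4:0.
Shift N→3.
Schedule J@1, K@1, L@1, M@1, N@3: d1:11  d2:11  d3:12  d4:3 — peak 12.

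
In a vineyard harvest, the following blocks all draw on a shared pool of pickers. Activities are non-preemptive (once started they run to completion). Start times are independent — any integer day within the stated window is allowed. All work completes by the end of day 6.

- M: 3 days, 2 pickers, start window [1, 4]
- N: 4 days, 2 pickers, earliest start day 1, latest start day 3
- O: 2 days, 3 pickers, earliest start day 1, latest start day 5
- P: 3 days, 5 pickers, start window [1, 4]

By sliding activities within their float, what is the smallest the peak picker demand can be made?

7

Early-start (M@1, N@1, O@1, P@1) gives peak 12: d1:12  d2:12  d3:9  d4:2  d5:0  d6:0.
Shift P→4.
Schedule M@1, N@1, O@1, P@4: d1:7  d2:7  d3:4  d4:7  d5:5  d6:5 — peak 7.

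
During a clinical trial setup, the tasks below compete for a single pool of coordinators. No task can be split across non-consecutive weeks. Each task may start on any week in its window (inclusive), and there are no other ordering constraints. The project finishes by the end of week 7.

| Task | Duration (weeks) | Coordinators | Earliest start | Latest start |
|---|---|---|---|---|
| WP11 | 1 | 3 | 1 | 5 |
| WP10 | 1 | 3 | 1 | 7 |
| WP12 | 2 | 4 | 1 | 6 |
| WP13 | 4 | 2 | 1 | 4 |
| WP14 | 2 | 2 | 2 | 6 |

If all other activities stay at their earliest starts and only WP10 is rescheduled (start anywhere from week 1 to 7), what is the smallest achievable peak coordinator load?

9

WP10@1: w1:12  w2:8  w3:4  w4:2  w5:0  w6:0  w7:0 → peak 12
WP10@2: w1:9  w2:11  w3:4  w4:2  w5:0  w6:0  w7:0 → peak 11
WP10@3: w1:9  w2:8  w3:7  w4:2  w5:0  w6:0  w7:0 → peak 9
WP10@4: w1:9  w2:8  w3:4  w4:5  w5:0  w6:0  w7:0 → peak 9
WP10@5: w1:9  w2:8  w3:4  w4:2  w5:3  w6:0  w7:0 → peak 9
WP10@6: w1:9  w2:8  w3:4  w4:2  w5:0  w6:3  w7:0 → peak 9
WP10@7: w1:9  w2:8  w3:4  w4:2  w5:0  w6:0  w7:3 → peak 9
Best is WP10@3, peak 9.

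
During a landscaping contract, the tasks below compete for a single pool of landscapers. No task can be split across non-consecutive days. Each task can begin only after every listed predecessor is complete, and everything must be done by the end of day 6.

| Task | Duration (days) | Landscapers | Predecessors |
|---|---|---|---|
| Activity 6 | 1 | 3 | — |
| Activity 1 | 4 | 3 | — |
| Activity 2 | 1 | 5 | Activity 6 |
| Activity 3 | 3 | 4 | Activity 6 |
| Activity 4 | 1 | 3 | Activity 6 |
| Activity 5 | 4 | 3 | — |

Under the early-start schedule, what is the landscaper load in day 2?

At early start, day 2 has: Activity 1, Activity 2, Activity 3, Activity 4, Activity 5.
Demand: 3 + 5 + 4 + 3 + 3 = 18.

18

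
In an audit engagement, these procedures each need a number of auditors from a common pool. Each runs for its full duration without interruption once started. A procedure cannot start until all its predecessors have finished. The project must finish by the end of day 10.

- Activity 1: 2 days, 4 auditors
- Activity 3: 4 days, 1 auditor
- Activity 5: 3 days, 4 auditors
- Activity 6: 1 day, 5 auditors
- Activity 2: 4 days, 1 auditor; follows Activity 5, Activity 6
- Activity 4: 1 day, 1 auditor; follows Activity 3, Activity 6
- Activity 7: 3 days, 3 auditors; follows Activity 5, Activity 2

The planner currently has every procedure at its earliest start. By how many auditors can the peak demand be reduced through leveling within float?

5

Early-start peak: d1:14  d2:9  d3:5  d4:2  d5:2  d6:1  d7:1  d8:3  d9:3  d10:3 ⇒ 14.
Leveled (Activity 1@1, Activity 3@4, Activity 5@1, Activity 6@3, Activity 2@4, Activity 4@8, Activity 7@8): d1:8  d2:8  d3:9  d4:2  d5:2  d6:2  d7:2  d8:4  d9:3  d10:3 ⇒ 9.
Reduction 14 − 9 = 5.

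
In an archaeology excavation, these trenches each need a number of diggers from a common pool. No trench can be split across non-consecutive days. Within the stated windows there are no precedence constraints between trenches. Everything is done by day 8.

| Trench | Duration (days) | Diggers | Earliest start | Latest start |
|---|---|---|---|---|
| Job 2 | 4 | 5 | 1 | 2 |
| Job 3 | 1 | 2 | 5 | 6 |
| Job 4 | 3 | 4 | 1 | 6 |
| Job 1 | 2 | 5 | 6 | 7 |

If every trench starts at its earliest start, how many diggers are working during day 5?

At early start, day 5 has: Job 3.
Demand: 2 = 2.

2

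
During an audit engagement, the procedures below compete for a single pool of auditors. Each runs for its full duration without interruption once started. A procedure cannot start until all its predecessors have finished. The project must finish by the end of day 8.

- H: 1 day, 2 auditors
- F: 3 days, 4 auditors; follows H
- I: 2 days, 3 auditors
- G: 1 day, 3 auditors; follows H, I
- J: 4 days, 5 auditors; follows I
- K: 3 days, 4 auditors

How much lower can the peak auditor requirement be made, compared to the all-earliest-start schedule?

Early-start peak: d1:9  d2:11  d3:16  d4:9  d5:5  d6:5  d7:0  d8:0 ⇒ 16.
Leveled (H@1, F@2, I@1, G@3, J@4, K@5): d1:5  d2:7  d3:7  d4:9  d5:9  d6:9  d7:9  d8:0 ⇒ 9.
Reduction 16 − 9 = 7.

7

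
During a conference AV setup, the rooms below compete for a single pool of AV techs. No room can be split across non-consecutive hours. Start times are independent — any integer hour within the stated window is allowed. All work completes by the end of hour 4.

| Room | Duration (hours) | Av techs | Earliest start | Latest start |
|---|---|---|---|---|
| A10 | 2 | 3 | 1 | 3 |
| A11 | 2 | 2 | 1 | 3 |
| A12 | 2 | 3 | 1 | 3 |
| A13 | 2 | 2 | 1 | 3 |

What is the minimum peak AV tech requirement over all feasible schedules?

5

Early-start (A10@1, A11@1, A12@1, A13@1) gives peak 10: h1:10  h2:10  h3:0  h4:0.
Shift A12→3, A13→3.
Schedule A10@1, A11@1, A12@3, A13@3: h1:5  h2:5  h3:5  h4:5 — peak 5.
Total AV tech-hours = 20 over 4 hours ⇒ peak ≥ ⌈20/4⌉ = 5, so 5 is optimal.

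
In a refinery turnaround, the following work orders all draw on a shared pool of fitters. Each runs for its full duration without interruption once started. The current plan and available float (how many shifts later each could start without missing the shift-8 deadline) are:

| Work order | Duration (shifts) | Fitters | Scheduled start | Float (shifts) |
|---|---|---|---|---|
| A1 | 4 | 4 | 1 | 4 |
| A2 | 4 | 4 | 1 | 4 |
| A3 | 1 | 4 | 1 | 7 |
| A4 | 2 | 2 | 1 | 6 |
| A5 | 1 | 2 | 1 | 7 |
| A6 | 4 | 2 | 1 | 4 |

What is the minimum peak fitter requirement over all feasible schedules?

8

Early-start (A1@1, A2@1, A3@1, A4@1, A5@1, A6@1) gives peak 18: s1:18  s2:12  s3:10  s4:10  s5:0  s6:0  s7:0  s8:0.
Shift A3→5, A4→5, A5→6, A6→5.
Schedule A1@1, A2@1, A3@5, A4@5, A5@6, A6@5: s1:8  s2:8  s3:8  s4:8  s5:8  s6:6  s7:2  s8:2 — peak 8.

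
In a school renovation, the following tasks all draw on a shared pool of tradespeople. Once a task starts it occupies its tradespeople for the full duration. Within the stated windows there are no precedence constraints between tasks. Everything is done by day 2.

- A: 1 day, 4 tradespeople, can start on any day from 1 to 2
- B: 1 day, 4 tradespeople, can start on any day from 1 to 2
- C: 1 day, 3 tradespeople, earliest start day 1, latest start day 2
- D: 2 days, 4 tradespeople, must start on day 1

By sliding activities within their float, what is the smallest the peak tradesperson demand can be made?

11

Early-start (A@1, B@1, C@1, D@1) gives peak 15: d1:15  d2:4.
Shift B→2.
Schedule A@1, B@2, C@1, D@1: d1:11  d2:8 — peak 11.
No arrangement of the 8 feasible schedules does better.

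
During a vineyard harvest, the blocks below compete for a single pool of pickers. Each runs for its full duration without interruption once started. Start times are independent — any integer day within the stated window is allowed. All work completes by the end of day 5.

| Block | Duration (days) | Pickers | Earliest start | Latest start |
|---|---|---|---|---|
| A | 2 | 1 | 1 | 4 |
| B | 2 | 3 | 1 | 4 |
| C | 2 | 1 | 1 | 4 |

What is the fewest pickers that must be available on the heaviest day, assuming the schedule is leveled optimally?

Early-start (A@1, B@1, C@1) gives peak 5: d1:5  d2:5  d3:0  d4:0  d5:0.
Shift B→3.
Schedule A@1, B@3, C@1: d1:2  d2:2  d3:3  d4:3  d5:0 — peak 3.

3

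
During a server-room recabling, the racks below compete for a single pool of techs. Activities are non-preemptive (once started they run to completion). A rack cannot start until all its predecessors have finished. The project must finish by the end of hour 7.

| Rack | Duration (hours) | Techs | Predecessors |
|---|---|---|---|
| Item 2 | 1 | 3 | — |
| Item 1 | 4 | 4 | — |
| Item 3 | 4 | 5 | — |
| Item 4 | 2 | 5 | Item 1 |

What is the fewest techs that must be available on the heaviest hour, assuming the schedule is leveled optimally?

Early-start (Item 2@1, Item 1@1, Item 3@1, Item 4@5) gives peak 12: h1:12  h2:9  h3:9  h4:9  h5:5  h6:5  h7:0.
Shift Item 3→2, Item 4→6.
Schedule Item 2@1, Item 1@1, Item 3@2, Item 4@6: h1:7  h2:9  h3:9  h4:9  h5:5  h6:5  h7:5 — peak 9.

9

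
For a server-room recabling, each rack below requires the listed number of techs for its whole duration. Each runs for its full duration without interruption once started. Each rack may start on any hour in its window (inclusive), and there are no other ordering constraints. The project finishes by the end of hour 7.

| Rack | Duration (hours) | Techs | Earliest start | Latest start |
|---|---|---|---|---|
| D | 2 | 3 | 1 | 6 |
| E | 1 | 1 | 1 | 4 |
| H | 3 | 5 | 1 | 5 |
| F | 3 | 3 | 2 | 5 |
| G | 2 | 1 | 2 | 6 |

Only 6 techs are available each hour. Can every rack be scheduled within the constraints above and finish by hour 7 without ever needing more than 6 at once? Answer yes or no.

Schedule D@1, E@1, H@5, F@2, G@3: h1:4  h2:6  h3:4  h4:4  h5:5  h6:5  h7:5 — peak 6 ≤ 6.

yes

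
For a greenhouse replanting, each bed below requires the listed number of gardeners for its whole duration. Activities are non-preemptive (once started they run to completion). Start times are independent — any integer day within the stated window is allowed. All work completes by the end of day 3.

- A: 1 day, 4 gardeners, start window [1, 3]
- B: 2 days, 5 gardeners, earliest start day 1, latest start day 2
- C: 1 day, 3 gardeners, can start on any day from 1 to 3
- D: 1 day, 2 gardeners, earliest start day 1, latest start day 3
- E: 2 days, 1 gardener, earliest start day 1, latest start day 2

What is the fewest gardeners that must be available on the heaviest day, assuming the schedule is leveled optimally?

8

Early-start (A@1, B@1, C@1, D@1, E@1) gives peak 15: d1:15  d2:6  d3:0.
Shift B→2, D→2.
Schedule A@1, B@2, C@1, D@2, E@1: d1:8  d2:8  d3:5 — peak 8.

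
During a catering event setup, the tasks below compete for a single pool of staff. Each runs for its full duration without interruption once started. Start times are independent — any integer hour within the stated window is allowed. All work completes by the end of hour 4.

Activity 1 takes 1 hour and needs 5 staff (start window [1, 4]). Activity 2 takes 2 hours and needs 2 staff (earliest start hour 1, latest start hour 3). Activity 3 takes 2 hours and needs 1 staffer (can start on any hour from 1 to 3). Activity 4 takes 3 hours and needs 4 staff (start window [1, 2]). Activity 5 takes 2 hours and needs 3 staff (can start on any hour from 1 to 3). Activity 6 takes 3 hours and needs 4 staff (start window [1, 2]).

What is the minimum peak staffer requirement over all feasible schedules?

Early-start (Activity 1@1, Activity 2@1, Activity 3@1, Activity 4@1, Activity 5@1, Activity 6@1) gives peak 19: h1:19  h2:14  h3:8  h4:0.
Shift Activity 4→2, Activity 5→3, Activity 6→2.
Schedule Activity 1@1, Activity 2@1, Activity 3@1, Activity 4@2, Activity 5@3, Activity 6@2: h1:8  h2:11  h3:11  h4:11 — peak 11.
Total staffer-hours = 41 over 4 hours ⇒ peak ≥ ⌈41/4⌉ = 11, so 11 is optimal.

11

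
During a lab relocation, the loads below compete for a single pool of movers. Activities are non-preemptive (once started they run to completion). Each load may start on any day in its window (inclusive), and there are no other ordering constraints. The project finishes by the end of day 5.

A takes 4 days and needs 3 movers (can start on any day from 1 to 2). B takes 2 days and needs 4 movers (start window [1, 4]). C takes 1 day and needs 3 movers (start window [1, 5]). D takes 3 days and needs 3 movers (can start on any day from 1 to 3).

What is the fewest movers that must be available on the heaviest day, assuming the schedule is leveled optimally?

Early-start (A@1, B@1, C@1, D@1) gives peak 13: d1:13  d2:10  d3:6  d4:3  d5:0.
Shift C→5, D→3.
Schedule A@1, B@1, C@5, D@3: d1:7  d2:7  d3:6  d4:6  d5:6 — peak 7.
Total mover-days = 32 over 5 days ⇒ peak ≥ ⌈32/5⌉ = 7, so 7 is optimal.

7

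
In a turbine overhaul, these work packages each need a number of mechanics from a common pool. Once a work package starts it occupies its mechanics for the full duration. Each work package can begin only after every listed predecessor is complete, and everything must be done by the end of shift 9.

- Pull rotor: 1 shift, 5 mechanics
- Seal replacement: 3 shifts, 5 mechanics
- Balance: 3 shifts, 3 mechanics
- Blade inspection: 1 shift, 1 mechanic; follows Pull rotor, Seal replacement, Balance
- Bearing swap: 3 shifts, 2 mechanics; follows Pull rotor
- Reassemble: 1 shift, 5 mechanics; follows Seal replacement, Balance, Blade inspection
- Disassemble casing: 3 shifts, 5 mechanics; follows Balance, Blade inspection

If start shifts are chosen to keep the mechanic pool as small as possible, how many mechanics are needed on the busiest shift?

Early-start (Pull rotor@1, Seal replacement@1, Balance@1, Blade inspection@4, Bearing swap@2, Reassemble@5, Disassemble casing@5) gives peak 13: s1:13  s2:10  s3:10  s4:3  s5:10  s6:5  s7:5  s8:0  s9:0.
Shift Seal replacement→2, Blade inspection→5, Bearing swap→4, Reassemble→6, Disassemble casing→7.
Schedule Pull rotor@1, Seal replacement@2, Balance@1, Blade inspection@5, Bearing swap@4, Reassemble@6, Disassemble casing@7: s1:8  s2:8  s3:8  s4:7  s5:3  s6:7  s7:5  s8:5  s9:5 — peak 8.

8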